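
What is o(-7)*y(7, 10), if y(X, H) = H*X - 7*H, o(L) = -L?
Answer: 0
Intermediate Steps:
y(X, H) = -7*H + H*X
o(-7)*y(7, 10) = (-1*(-7))*(10*(-7 + 7)) = 7*(10*0) = 7*0 = 0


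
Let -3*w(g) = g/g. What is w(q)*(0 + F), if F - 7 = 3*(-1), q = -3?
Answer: -4/3 ≈ -1.3333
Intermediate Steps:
F = 4 (F = 7 + 3*(-1) = 7 - 3 = 4)
w(g) = -⅓ (w(g) = -g/(3*g) = -⅓*1 = -⅓)
w(q)*(0 + F) = -(0 + 4)/3 = -⅓*4 = -4/3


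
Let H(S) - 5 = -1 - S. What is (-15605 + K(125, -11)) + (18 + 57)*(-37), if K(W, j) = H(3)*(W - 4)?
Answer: -18259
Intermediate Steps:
H(S) = 4 - S (H(S) = 5 + (-1 - S) = 4 - S)
K(W, j) = -4 + W (K(W, j) = (4 - 1*3)*(W - 4) = (4 - 3)*(-4 + W) = 1*(-4 + W) = -4 + W)
(-15605 + K(125, -11)) + (18 + 57)*(-37) = (-15605 + (-4 + 125)) + (18 + 57)*(-37) = (-15605 + 121) + 75*(-37) = -15484 - 2775 = -18259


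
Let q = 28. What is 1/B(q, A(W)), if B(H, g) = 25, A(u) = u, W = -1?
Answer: 1/25 ≈ 0.040000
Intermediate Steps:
1/B(q, A(W)) = 1/25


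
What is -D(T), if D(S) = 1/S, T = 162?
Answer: -1/162 ≈ -0.0061728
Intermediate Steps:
-D(T) = -1/162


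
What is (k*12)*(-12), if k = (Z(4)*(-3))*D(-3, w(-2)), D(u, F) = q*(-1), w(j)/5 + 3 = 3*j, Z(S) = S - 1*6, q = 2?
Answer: 1728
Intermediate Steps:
Z(S) = -6 + S (Z(S) = S - 6 = -6 + S)
w(j) = -15 + 15*j (w(j) = -15 + 5*(3*j) = -15 + 15*j)
D(u, F) = -2 (D(u, F) = 2*(-1) = -2)
k = -12 (k = ((-6 + 4)*(-3))*(-2) = -2*(-3)*(-2) = 6*(-2) = -12)
(k*12)*(-12) = -12*12*(-12) = -144*(-12) = 1728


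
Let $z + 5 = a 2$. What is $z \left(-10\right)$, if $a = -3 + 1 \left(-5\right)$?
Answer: $210$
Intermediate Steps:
$a = -8$ ($a = -3 - 5 = -8$)
$z = -21$ ($z = -5 - 16 = -21$)
$z \left(-10\right) = \left(-21\right) \left(-10\right) = 210$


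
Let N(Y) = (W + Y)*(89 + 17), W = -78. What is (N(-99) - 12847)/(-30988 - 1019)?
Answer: 31609/32007 ≈ 0.98757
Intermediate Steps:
N(Y) = -8268 + 106*Y (N(Y) = (-78 + Y)*(89 + 17) = (-78 + Y)*106 = -8268 + 106*Y)
(N(-99) - 12847)/(-30988 - 1019) = ((-8268 + 106*(-99)) - 12847)/(-30988 - 1019) = ((-8268 - 10494) - 12847)/(-32007) = (-18762 - 12847)*(-1/32007) = -31609*(-1/32007) = 31609/32007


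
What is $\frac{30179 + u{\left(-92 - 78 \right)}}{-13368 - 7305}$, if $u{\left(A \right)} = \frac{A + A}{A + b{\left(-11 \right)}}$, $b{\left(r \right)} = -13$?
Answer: $- \frac{5523097}{3783159} \approx -1.4599$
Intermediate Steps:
$u{\left(A \right)} = \frac{2 A}{-13 + A}$ ($u{\left(A \right)} = \frac{A + A}{A - 13} = \frac{2 A}{-13 + A}$)
$\frac{30179 + u{\left(-92 - 78 \right)}}{-13368 - 7305} = \frac{30179 + \frac{2 \left(-92 - 78\right)}{-13 - 170}}{-13368 - 7305} = \frac{30179 + \frac{2 \left(-92 - 78\right)}{-13 - 170}}{-20673} = \left(30179 + 2 \left(-170\right) \frac{1}{-13 - 170}\right) \left(- \frac{1}{20673}\right) = \left(30179 + 2 \left(-170\right) \frac{1}{-183}\right) \left(- \frac{1}{20673}\right) = \left(30179 + 2 \left(-170\right) \left(- \frac{1}{183}\right)\right) \left(- \frac{1}{20673}\right) = \left(30179 + \frac{340}{183}\right) \left(- \frac{1}{20673}\right) = \frac{5523097}{183} \left(- \frac{1}{20673}\right) = - \frac{5523097}{3783159}$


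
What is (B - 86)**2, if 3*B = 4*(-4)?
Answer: 75076/9 ≈ 8341.8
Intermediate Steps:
B = -16/3 (B = (4*(-4))/3 = (1/3)*(-16) = -16/3 ≈ -5.3333)
(B - 86)**2 = (-16/3 - 86)**2 = (-274/3)**2 = 75076/9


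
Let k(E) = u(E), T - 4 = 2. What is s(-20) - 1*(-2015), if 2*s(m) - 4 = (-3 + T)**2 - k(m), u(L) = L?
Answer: 4063/2 ≈ 2031.5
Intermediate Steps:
T = 6 (T = 4 + 2 = 6)
k(E) = E
s(m) = 13/2 - m/2 (s(m) = 2 + ((-3 + 6)**2 - m)/2 = 2 + (3**2 - m)/2 = 2 + (9 - m)/2 = 2 + (9/2 - m/2) = 13/2 - m/2)
s(-20) - 1*(-2015) = (13/2 - 1/2*(-20)) - 1*(-2015) = (13/2 + 10) + 2015 = 33/2 + 2015 = 4063/2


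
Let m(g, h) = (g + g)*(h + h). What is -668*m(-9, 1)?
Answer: 24048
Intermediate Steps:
m(g, h) = 4*g*h (m(g, h) = (2*g)*(2*h) = 4*g*h)
-668*m(-9, 1) = -2672*(-9) = -668*(-36) = 24048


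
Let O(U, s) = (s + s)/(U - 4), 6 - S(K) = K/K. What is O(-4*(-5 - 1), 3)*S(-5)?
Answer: 3/2 ≈ 1.5000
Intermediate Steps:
S(K) = 5 (S(K) = 6 - K/K = 6 - 1*1 = 6 - 1 = 5)
O(U, s) = 2*s/(-4 + U) (O(U, s) = (2*s)/(-4 + U) = 2*s/(-4 + U))
O(-4*(-5 - 1), 3)*S(-5) = (2*3/(-4 - 4*(-5 - 1)))*5 = (2*3/(-4 - 4*(-6)))*5 = (2*3/(-4 + 24))*5 = (2*3/20)*5 = (2*3*(1/20))*5 = (3/10)*5 = 3/2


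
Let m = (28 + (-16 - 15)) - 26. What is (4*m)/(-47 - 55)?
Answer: 58/51 ≈ 1.1373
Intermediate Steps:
m = -29 (m = (28 - 31) - 26 = -3 - 26 = -29)
(4*m)/(-47 - 55) = (4*(-29))/(-47 - 55) = -116/(-102) = -116*(-1/102) = 58/51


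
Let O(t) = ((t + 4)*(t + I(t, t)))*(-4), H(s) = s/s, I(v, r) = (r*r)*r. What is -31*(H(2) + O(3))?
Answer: 26009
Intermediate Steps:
I(v, r) = r³ (I(v, r) = r²*r = r³)
H(s) = 1
O(t) = -4*(4 + t)*(t + t³) (O(t) = ((t + 4)*(t + t³))*(-4) = ((4 + t)*(t + t³))*(-4) = -4*(4 + t)*(t + t³))
-31*(H(2) + O(3)) = -31*(1 + 4*3*(-4 - 1*3 - 1*3³ - 4*3²)) = -31*(1 + 4*3*(-4 - 3 - 1*27 - 4*9)) = -31*(1 + 4*3*(-4 - 3 - 27 - 36)) = -31*(1 + 4*3*(-70)) = -31*(1 - 840) = -31*(-839) = 26009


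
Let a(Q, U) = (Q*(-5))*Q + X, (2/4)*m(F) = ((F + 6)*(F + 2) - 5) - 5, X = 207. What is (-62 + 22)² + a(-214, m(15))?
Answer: -227173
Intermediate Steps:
m(F) = -20 + 2*(2 + F)*(6 + F) (m(F) = 2*(((F + 6)*(F + 2) - 5) - 5) = 2*(((6 + F)*(2 + F) - 5) - 5) = 2*(((2 + F)*(6 + F) - 5) - 5) = 2*((-5 + (2 + F)*(6 + F)) - 5) = 2*(-10 + (2 + F)*(6 + F)) = -20 + 2*(2 + F)*(6 + F))
a(Q, U) = 207 - 5*Q² (a(Q, U) = (Q*(-5))*Q + 207 = (-5*Q)*Q + 207 = -5*Q² + 207 = 207 - 5*Q²)
(-62 + 22)² + a(-214, m(15)) = (-62 + 22)² + (207 - 5*(-214)²) = (-40)² + (207 - 5*45796) = 1600 + (207 - 228980) = 1600 - 228773 = -227173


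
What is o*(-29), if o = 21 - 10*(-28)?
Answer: -8729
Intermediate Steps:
o = 301 (o = 21 + 280 = 301)
o*(-29) = 301*(-29) = -8729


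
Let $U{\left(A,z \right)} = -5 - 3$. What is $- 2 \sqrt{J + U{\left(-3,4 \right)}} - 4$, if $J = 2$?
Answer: $-4 - 2 i \sqrt{6} \approx -4.0 - 4.899 i$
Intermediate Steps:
$U{\left(A,z \right)} = -8$
$- 2 \sqrt{J + U{\left(-3,4 \right)}} - 4 = - 2 \sqrt{2 - 8} - 4 = - 2 \sqrt{-6} - 4 = - 2 i \sqrt{6} - 4 = -4 - 2 i \sqrt{6}$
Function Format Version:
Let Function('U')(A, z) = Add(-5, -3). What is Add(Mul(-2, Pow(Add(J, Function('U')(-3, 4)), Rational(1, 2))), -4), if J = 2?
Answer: Add(-4, Mul(-2, I, Pow(6, Rational(1, 2)))) ≈ Add(-4.0000, Mul(-4.8990, I))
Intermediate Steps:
Function('U')(A, z) = -8
Add(Mul(-2, Pow(Add(J, Function('U')(-3, 4)), Rational(1, 2))), -4) = Add(Mul(-2, Pow(Add(2, -8), Rational(1, 2))), -4) = Add(Mul(-2, Pow(-6, Rational(1, 2))), -4) = Add(Mul(-2, Mul(I, Pow(6, Rational(1, 2)))), -4) = Add(Mul(-2, I, Pow(6, Rational(1, 2))), -4) = Add(-4, Mul(-2, I, Pow(6, Rational(1, 2))))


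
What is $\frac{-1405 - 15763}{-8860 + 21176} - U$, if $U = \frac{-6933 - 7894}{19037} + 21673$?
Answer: $- \frac{1270397280650}{58614923} \approx -21674.0$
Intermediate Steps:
$U = \frac{412574074}{19037}$ ($U = \left(-14827\right) \frac{1}{19037} + 21673 = - \frac{14827}{19037} + 21673 = \frac{412574074}{19037} \approx 21672.0$)
$\frac{-1405 - 15763}{-8860 + 21176} - U = \frac{-1405 - 15763}{-8860 + 21176} - \frac{412574074}{19037} = - \frac{17168}{12316} - \frac{412574074}{19037} = \left(-17168\right) \frac{1}{12316} - \frac{412574074}{19037} = - \frac{4292}{3079} - \frac{412574074}{19037} = - \frac{1270397280650}{58614923}$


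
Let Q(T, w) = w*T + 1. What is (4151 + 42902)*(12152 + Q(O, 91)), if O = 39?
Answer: 738826206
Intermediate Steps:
Q(T, w) = 1 + T*w (Q(T, w) = T*w + 1 = 1 + T*w)
(4151 + 42902)*(12152 + Q(O, 91)) = (4151 + 42902)*(12152 + (1 + 39*91)) = 47053*(12152 + (1 + 3549)) = 47053*(12152 + 3550) = 47053*15702 = 738826206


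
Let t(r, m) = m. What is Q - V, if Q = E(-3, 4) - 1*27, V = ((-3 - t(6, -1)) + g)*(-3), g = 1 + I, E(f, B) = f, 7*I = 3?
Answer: -222/7 ≈ -31.714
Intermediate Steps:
I = 3/7 (I = (⅐)*3 = 3/7 ≈ 0.42857)
g = 10/7 (g = 1 + 3/7 = 10/7 ≈ 1.4286)
V = 12/7 (V = ((-3 - 1*(-1)) + 10/7)*(-3) = ((-3 + 1) + 10/7)*(-3) = (-2 + 10/7)*(-3) = -4/7*(-3) = 12/7 ≈ 1.7143)
Q = -30 (Q = -3 - 1*27 = -3 - 27 = -30)
Q - V = -30 - 1*12/7 = -30 - 12/7 = -222/7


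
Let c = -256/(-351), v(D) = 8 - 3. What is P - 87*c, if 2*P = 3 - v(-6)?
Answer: -7541/117 ≈ -64.453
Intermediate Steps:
v(D) = 5
P = -1 (P = (3 - 1*5)/2 = (3 - 5)/2 = (1/2)*(-2) = -1)
c = 256/351 (c = -256*(-1/351) = 256/351 ≈ 0.72934)
P - 87*c = -1 - 87*256/351 = -1 - 7424/117 = -7541/117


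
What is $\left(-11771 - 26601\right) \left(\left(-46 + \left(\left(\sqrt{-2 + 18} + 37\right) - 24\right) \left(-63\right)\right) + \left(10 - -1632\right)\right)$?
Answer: $-20145300$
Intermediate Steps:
$\left(-11771 - 26601\right) \left(\left(-46 + \left(\left(\sqrt{-2 + 18} + 37\right) - 24\right) \left(-63\right)\right) + \left(10 - -1632\right)\right) = - 38372 \left(\left(-46 + \left(\left(\sqrt{16} + 37\right) - 24\right) \left(-63\right)\right) + \left(10 + 1632\right)\right) = - 38372 \left(\left(-46 + \left(\left(4 + 37\right) - 24\right) \left(-63\right)\right) + 1642\right) = - 38372 \left(\left(-46 + \left(41 - 24\right) \left(-63\right)\right) + 1642\right) = - 38372 \left(\left(-46 + 17 \left(-63\right)\right) + 1642\right) = - 38372 \left(\left(-46 - 1071\right) + 1642\right) = - 38372 \left(-1117 + 1642\right) = \left(-38372\right) 525 = -20145300$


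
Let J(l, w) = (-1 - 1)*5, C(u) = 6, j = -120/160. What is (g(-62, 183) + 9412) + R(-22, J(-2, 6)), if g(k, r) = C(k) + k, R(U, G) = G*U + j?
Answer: 38301/4 ≈ 9575.3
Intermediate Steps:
j = -3/4 (j = -120*1/160 = -3/4 ≈ -0.75000)
J(l, w) = -10 (J(l, w) = -2*5 = -10)
R(U, G) = -3/4 + G*U (R(U, G) = G*U - 3/4 = -3/4 + G*U)
g(k, r) = 6 + k
(g(-62, 183) + 9412) + R(-22, J(-2, 6)) = ((6 - 62) + 9412) + (-3/4 - 10*(-22)) = (-56 + 9412) + (-3/4 + 220) = 9356 + 877/4 = 38301/4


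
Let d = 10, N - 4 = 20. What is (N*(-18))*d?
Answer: -4320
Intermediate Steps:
N = 24 (N = 4 + 20 = 24)
(N*(-18))*d = (24*(-18))*10 = -432*10 = -4320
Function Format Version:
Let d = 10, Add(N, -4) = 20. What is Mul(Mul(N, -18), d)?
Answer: -4320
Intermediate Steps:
N = 24 (N = Add(4, 20) = 24)
Mul(Mul(N, -18), d) = Mul(Mul(24, -18), 10) = Mul(-432, 10) = -4320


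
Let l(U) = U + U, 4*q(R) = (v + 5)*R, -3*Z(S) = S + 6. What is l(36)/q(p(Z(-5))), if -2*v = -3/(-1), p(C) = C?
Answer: -1728/7 ≈ -246.86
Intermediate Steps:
Z(S) = -2 - S/3 (Z(S) = -(S + 6)/3 = -(6 + S)/3 = -2 - S/3)
v = -3/2 (v = -(-3)/(2*(-1)) = -(-3)*(-1)/2 = -½*3 = -3/2 ≈ -1.5000)
q(R) = 7*R/8 (q(R) = ((-3/2 + 5)*R)/4 = (7*R/2)/4 = 7*R/8)
l(U) = 2*U
l(36)/q(p(Z(-5))) = (2*36)/((7*(-2 - ⅓*(-5))/8)) = 72/((7*(-2 + 5/3)/8)) = 72/(((7/8)*(-⅓))) = 72/(-7/24) = 72*(-24/7) = -1728/7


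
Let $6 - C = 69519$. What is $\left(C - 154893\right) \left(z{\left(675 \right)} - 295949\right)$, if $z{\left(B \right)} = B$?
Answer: $66261257244$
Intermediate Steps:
$C = -69513$ ($C = 6 - 69519 = -69513$)
$\left(C - 154893\right) \left(z{\left(675 \right)} - 295949\right) = \left(-69513 - 154893\right) \left(675 - 295949\right) = \left(-224406\right) \left(-295274\right) = 66261257244$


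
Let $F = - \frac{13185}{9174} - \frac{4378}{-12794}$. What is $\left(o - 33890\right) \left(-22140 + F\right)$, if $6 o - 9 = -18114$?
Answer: $\frac{31971097995330795}{39124052} \approx 8.1717 \cdot 10^{8}$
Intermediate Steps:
$o = - \frac{6035}{2}$ ($o = \frac{3}{2} + \frac{1}{6} \left(-18114\right) = \frac{3}{2} - 3019 = - \frac{6035}{2} \approx -3017.5$)
$F = - \frac{21420853}{19562026}$ ($F = \left(-13185\right) \frac{1}{9174} - - \frac{2189}{6397} = - \frac{4395}{3058} + \frac{2189}{6397} = - \frac{21420853}{19562026} \approx -1.095$)
$\left(o - 33890\right) \left(-22140 + F\right) = \left(- \frac{6035}{2} - 33890\right) \left(-22140 - \frac{21420853}{19562026}\right) = \left(- \frac{6035}{2} - 33890\right) \left(- \frac{433124676493}{19562026}\right) = \left(- \frac{73815}{2}\right) \left(- \frac{433124676493}{19562026}\right) = \frac{31971097995330795}{39124052}$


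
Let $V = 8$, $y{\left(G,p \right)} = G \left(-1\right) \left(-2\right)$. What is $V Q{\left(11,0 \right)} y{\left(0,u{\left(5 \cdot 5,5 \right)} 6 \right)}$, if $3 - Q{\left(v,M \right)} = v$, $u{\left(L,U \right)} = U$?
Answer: $0$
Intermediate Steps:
$Q{\left(v,M \right)} = 3 - v$
$y{\left(G,p \right)} = 2 G$ ($y{\left(G,p \right)} = - G \left(-2\right) = 2 G$)
$V Q{\left(11,0 \right)} y{\left(0,u{\left(5 \cdot 5,5 \right)} 6 \right)} = 8 \left(3 - 11\right) 2 \cdot 0 = 8 \left(3 - 11\right) 0 = 8 \left(-8\right) 0 = \left(-64\right) 0 = 0$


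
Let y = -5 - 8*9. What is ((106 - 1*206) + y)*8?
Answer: -1416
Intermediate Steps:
y = -77 (y = -5 - 72 = -77)
((106 - 1*206) + y)*8 = ((106 - 1*206) - 77)*8 = ((106 - 206) - 77)*8 = (-100 - 77)*8 = -177*8 = -1416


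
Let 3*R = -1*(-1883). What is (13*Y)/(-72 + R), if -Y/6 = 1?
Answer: -234/1667 ≈ -0.14037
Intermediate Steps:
Y = -6 (Y = -6*1 = -6)
R = 1883/3 (R = (-1*(-1883))/3 = (1/3)*1883 = 1883/3 ≈ 627.67)
(13*Y)/(-72 + R) = (13*(-6))/(-72 + 1883/3) = -78/1667/3 = -78*3/1667 = -234/1667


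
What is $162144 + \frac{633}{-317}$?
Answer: $\frac{51399015}{317} \approx 1.6214 \cdot 10^{5}$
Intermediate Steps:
$162144 + \frac{633}{-317} = 162144 + 633 \left(- \frac{1}{317}\right) = 162144 - \frac{633}{317} = \frac{51399015}{317}$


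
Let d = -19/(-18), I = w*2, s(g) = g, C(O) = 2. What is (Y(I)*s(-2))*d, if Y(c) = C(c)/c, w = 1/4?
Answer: -76/9 ≈ -8.4444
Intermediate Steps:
w = ¼ ≈ 0.25000
I = ½ (I = (¼)*2 = ½ ≈ 0.50000)
Y(c) = 2/c
d = 19/18 (d = -19*(-1/18) = 19/18 ≈ 1.0556)
(Y(I)*s(-2))*d = ((2/(½))*(-2))*(19/18) = ((2*2)*(-2))*(19/18) = (4*(-2))*(19/18) = -8*19/18 = -76/9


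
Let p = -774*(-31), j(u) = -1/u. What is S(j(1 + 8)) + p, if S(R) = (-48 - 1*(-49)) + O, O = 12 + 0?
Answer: 24007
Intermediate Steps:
O = 12
p = 23994
S(R) = 13 (S(R) = (-48 - 1*(-49)) + 12 = (-48 + 49) + 12 = 1 + 12 = 13)
S(j(1 + 8)) + p = 13 + 23994 = 24007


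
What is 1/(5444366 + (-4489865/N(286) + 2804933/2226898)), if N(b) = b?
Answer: 159223207/864369997307279 ≈ 1.8421e-7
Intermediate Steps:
1/(5444366 + (-4489865/N(286) + 2804933/2226898)) = 1/(5444366 + (-4489865/286 + 2804933/2226898)) = 1/(5444366 - 2499417294483/159223207) = 1/(864369997307279/159223207) = 159223207/864369997307279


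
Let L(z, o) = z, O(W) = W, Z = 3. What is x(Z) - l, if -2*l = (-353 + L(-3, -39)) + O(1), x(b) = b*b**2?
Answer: -301/2 ≈ -150.50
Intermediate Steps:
x(b) = b**3
l = 355/2 (l = -((-353 - 3) + 1)/2 = -(-356 + 1)/2 = -1/2*(-355) = 355/2 ≈ 177.50)
x(Z) - l = 3**3 - 1*355/2 = 27 - 355/2 = -301/2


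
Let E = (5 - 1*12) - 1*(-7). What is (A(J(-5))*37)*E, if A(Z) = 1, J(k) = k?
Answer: 0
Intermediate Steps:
E = 0 (E = (5 - 12) + 7 = -7 + 7 = 0)
(A(J(-5))*37)*E = (1*37)*0 = 37*0 = 0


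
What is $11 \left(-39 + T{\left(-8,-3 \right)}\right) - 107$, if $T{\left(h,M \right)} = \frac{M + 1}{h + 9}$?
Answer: $-558$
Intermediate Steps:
$T{\left(h,M \right)} = \frac{1 + M}{9 + h}$
$11 \left(-39 + T{\left(-8,-3 \right)}\right) - 107 = 11 \left(-39 + \frac{1 - 3}{9 - 8}\right) - 107 = 11 \left(-39 + 1^{-1} \left(-2\right)\right) - 107 = 11 \left(-39 + 1 \left(-2\right)\right) - 107 = 11 \left(-39 - 2\right) - 107 = 11 \left(-41\right) - 107 = -451 - 107 = -558$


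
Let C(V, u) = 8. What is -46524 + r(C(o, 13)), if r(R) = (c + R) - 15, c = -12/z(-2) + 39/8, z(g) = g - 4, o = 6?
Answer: -372193/8 ≈ -46524.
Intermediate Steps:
z(g) = -4 + g
c = 55/8 (c = -12/(-4 - 2) + 39/8 = -12/(-6) + 39*(⅛) = -12*(-⅙) + 39/8 = 2 + 39/8 = 55/8 ≈ 6.8750)
r(R) = -65/8 + R (r(R) = (55/8 + R) - 15 = -65/8 + R)
-46524 + r(C(o, 13)) = -46524 + (-65/8 + 8) = -46524 - ⅛ = -372193/8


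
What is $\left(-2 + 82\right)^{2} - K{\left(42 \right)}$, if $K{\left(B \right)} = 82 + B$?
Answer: $6276$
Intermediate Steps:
$\left(-2 + 82\right)^{2} - K{\left(42 \right)} = \left(-2 + 82\right)^{2} - \left(82 + 42\right) = 80^{2} - 124 = 6400 - 124 = 6276$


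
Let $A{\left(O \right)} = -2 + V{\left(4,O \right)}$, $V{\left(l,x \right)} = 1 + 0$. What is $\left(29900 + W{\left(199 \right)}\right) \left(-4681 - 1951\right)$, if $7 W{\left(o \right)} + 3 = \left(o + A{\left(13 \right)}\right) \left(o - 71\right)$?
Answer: $- \frac{1556139112}{7} \approx -2.2231 \cdot 10^{8}$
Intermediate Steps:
$V{\left(l,x \right)} = 1$
$A{\left(O \right)} = -1$ ($A{\left(O \right)} = -2 + 1 = -1$)
$W{\left(o \right)} = - \frac{3}{7} + \frac{\left(-1 + o\right) \left(-71 + o\right)}{7}$ ($W{\left(o \right)} = - \frac{3}{7} + \frac{\left(o - 1\right) \left(o - 71\right)}{7} = - \frac{3}{7} + \frac{\left(-1 + o\right) \left(-71 + o\right)}{7}$)
$\left(29900 + W{\left(199 \right)}\right) \left(-4681 - 1951\right) = \left(29900 + \left(\frac{68}{7} - \frac{14328}{7} + \frac{199^{2}}{7}\right)\right) \left(-4681 - 1951\right) = \left(29900 + \left(\frac{68}{7} - \frac{14328}{7} + \frac{1}{7} \cdot 39601\right)\right) \left(-6632\right) = \left(29900 + \left(\frac{68}{7} - \frac{14328}{7} + \frac{39601}{7}\right)\right) \left(-6632\right) = \left(29900 + \frac{25341}{7}\right) \left(-6632\right) = \frac{234641}{7} \left(-6632\right) = - \frac{1556139112}{7}$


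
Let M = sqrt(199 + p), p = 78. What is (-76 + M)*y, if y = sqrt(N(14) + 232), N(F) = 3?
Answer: sqrt(235)*(-76 + sqrt(277)) ≈ -909.92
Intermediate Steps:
y = sqrt(235) (y = sqrt(3 + 232) = sqrt(235) ≈ 15.330)
M = sqrt(277) (M = sqrt(199 + 78) = sqrt(277) ≈ 16.643)
(-76 + M)*y = (-76 + sqrt(277))*sqrt(235) = sqrt(235)*(-76 + sqrt(277))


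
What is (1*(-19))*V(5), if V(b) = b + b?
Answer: -190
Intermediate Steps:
V(b) = 2*b
(1*(-19))*V(5) = (1*(-19))*(2*5) = -19*10 = -190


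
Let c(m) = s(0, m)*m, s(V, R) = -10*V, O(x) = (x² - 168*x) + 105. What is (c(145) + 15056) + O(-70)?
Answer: 31821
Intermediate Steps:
O(x) = 105 + x² - 168*x
c(m) = 0 (c(m) = (-10*0)*m = 0*m = 0)
(c(145) + 15056) + O(-70) = (0 + 15056) + (105 + (-70)² - 168*(-70)) = 15056 + (105 + 4900 + 11760) = 15056 + 16765 = 31821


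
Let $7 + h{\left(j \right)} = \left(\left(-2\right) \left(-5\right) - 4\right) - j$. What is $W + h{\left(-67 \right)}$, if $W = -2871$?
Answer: $-2805$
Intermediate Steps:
$h{\left(j \right)} = -1 - j$ ($h{\left(j \right)} = -7 - \left(-6 + j\right) = -1 - j$)
$W + h{\left(-67 \right)} = -2871 - -66 = -2871 + \left(-1 + 67\right) = -2871 + 66 = -2805$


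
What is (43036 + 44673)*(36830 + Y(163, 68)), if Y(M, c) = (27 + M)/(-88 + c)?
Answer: 6458978469/2 ≈ 3.2295e+9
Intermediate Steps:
Y(M, c) = (27 + M)/(-88 + c)
(43036 + 44673)*(36830 + Y(163, 68)) = (43036 + 44673)*(36830 + (27 + 163)/(-88 + 68)) = 87709*(36830 + 190/(-20)) = 87709*(36830 - 1/20*190) = 87709*(36830 - 19/2) = 87709*(73641/2) = 6458978469/2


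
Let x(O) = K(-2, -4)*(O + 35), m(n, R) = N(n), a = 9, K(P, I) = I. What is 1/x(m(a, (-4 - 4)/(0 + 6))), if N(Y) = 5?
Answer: -1/160 ≈ -0.0062500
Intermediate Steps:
m(n, R) = 5
x(O) = -140 - 4*O (x(O) = -4*(O + 35) = -4*(35 + O) = -140 - 4*O)
1/x(m(a, (-4 - 4)/(0 + 6))) = 1/(-140 - 4*5) = 1/(-140 - 20) = 1/(-160) = -1/160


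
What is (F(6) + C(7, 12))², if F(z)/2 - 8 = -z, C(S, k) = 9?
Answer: 169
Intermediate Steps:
F(z) = 16 - 2*z (F(z) = 16 + 2*(-z) = 16 - 2*z)
(F(6) + C(7, 12))² = ((16 - 2*6) + 9)² = ((16 - 12) + 9)² = (4 + 9)² = 13² = 169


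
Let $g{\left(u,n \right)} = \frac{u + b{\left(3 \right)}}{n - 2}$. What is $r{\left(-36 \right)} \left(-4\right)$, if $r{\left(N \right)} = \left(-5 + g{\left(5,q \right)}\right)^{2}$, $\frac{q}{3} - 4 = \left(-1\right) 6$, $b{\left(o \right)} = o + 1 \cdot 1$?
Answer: $- \frac{2401}{16} \approx -150.06$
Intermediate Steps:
$b{\left(o \right)} = 1 + o$ ($b{\left(o \right)} = o + 1 = 1 + o$)
$q = -6$ ($q = 12 + 3 \left(\left(-1\right) 6\right) = 12 + 3 \left(-6\right) = 12 - 18 = -6$)
$g{\left(u,n \right)} = \frac{4 + u}{-2 + n}$ ($g{\left(u,n \right)} = \frac{u + \left(1 + 3\right)}{n - 2} = \frac{u + 4}{-2 + n} = \frac{4 + u}{-2 + n}$)
$r{\left(N \right)} = \frac{2401}{64}$ ($r{\left(N \right)} = \left(-5 + \frac{4 + 5}{-2 - 6}\right)^{2} = \left(-5 + \frac{1}{-8} \cdot 9\right)^{2} = \left(-5 - \frac{9}{8}\right)^{2} = \left(- \frac{49}{8}\right)^{2} = \frac{2401}{64}$)
$r{\left(-36 \right)} \left(-4\right) = \frac{2401}{64} \left(-4\right) = - \frac{2401}{16}$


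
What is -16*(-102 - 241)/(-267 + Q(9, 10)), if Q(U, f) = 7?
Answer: -1372/65 ≈ -21.108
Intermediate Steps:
-16*(-102 - 241)/(-267 + Q(9, 10)) = -16*(-102 - 241)/(-267 + 7) = -(-5488)/(-260) = -(-5488)*(-1)/260 = -16*343/260 = -1372/65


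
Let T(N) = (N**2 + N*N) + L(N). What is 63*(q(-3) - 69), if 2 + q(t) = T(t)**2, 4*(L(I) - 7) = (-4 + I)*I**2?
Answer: 14679/16 ≈ 917.44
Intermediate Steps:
L(I) = 7 + I**2*(-4 + I)/4 (L(I) = 7 + ((-4 + I)*I**2)/4 = 7 + (I**2*(-4 + I))/4 = 7 + I**2*(-4 + I)/4)
T(N) = 7 + N**2 + N**3/4 (T(N) = (N**2 + N*N) + (7 - N**2 + N**3/4) = (N**2 + N**2) + (7 - N**2 + N**3/4) = 2*N**2 + (7 - N**2 + N**3/4) = 7 + N**2 + N**3/4)
q(t) = -2 + (7 + t**2 + t**3/4)**2
63*(q(-3) - 69) = 63*((-2 + (28 + (-3)**3 + 4*(-3)**2)**2/16) - 69) = 63*((-2 + (28 - 27 + 4*9)**2/16) - 69) = 63*((-2 + (28 - 27 + 36)**2/16) - 69) = 63*((-2 + (1/16)*37**2) - 69) = 63*((-2 + (1/16)*1369) - 69) = 63*((-2 + 1369/16) - 69) = 63*(1337/16 - 69) = 63*(233/16) = 14679/16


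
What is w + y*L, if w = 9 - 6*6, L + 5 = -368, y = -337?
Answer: 125674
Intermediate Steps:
L = -373 (L = -5 - 368 = -373)
w = -27 (w = 9 - 36 = -27)
w + y*L = -27 - 337*(-373) = -27 + 125701 = 125674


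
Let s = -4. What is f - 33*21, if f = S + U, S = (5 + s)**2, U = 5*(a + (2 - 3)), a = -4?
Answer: -717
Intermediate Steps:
U = -25 (U = 5*(-4 + (2 - 3)) = 5*(-4 - 1) = 5*(-5) = -25)
S = 1 (S = (5 - 4)**2 = 1**2 = 1)
f = -24 (f = 1 - 25 = -24)
f - 33*21 = -24 - 33*21 = -24 - 693 = -717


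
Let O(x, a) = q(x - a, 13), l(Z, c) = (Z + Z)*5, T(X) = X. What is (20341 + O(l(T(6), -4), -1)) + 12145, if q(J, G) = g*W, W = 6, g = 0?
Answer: 32486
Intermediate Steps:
l(Z, c) = 10*Z (l(Z, c) = (2*Z)*5 = 10*Z)
q(J, G) = 0 (q(J, G) = 0*6 = 0)
O(x, a) = 0
(20341 + O(l(T(6), -4), -1)) + 12145 = (20341 + 0) + 12145 = 20341 + 12145 = 32486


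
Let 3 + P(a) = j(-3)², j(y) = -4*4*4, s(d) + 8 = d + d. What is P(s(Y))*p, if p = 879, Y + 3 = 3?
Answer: 3597747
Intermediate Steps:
Y = 0 (Y = -3 + 3 = 0)
s(d) = -8 + 2*d (s(d) = -8 + (d + d) = -8 + 2*d)
j(y) = -64 (j(y) = -16*4 = -64)
P(a) = 4093 (P(a) = -3 + (-64)² = -3 + 4096 = 4093)
P(s(Y))*p = 4093*879 = 3597747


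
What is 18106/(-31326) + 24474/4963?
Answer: 338406223/77735469 ≈ 4.3533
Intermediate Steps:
18106/(-31326) + 24474/4963 = 18106*(-1/31326) + 24474*(1/4963) = -9053/15663 + 24474/4963 = 338406223/77735469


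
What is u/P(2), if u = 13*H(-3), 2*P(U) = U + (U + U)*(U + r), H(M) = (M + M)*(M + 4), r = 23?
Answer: -26/17 ≈ -1.5294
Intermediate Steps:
H(M) = 2*M*(4 + M) (H(M) = (2*M)*(4 + M) = 2*M*(4 + M))
P(U) = U/2 + U*(23 + U) (P(U) = (U + (U + U)*(U + 23))/2 = (U + (2*U)*(23 + U))/2 = (U + 2*U*(23 + U))/2 = U/2 + U*(23 + U))
u = -78 (u = 13*(2*(-3)*(4 - 3)) = 13*(2*(-3)*1) = 13*(-6) = -78)
u/P(2) = -78/(47 + 2*2) = -78/(47 + 4) = -78/((½)*2*51) = -78/51 = -78*1/51 = -26/17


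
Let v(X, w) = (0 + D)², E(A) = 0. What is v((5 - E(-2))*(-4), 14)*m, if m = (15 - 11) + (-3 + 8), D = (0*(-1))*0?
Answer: 0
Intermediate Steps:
D = 0 (D = 0*0 = 0)
v(X, w) = 0 (v(X, w) = (0 + 0)² = 0² = 0)
m = 9 (m = 4 + 5 = 9)
v((5 - E(-2))*(-4), 14)*m = 0*9 = 0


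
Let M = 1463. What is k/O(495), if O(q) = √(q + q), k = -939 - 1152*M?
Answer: -112421*√110/22 ≈ -53595.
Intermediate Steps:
k = -1686315 (k = -939 - 1152*1463 = -939 - 1685376 = -1686315)
O(q) = √2*√q (O(q) = √(2*q) = √2*√q)
k/O(495) = -1686315*√110/330 = -112421*√110/22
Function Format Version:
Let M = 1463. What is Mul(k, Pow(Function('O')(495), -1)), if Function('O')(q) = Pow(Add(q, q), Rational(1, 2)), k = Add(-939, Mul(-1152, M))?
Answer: Mul(Rational(-112421, 22), Pow(110, Rational(1, 2))) ≈ -53595.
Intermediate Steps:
k = -1686315 (k = Add(-939, Mul(-1152, 1463)) = Add(-939, -1685376) = -1686315)
Function('O')(q) = Mul(Pow(2, Rational(1, 2)), Pow(q, Rational(1, 2))) (Function('O')(q) = Pow(Mul(2, q), Rational(1, 2)) = Mul(Pow(2, Rational(1, 2)), Pow(q, Rational(1, 2))))
Mul(k, Pow(Function('O')(495), -1)) = Mul(-1686315, Pow(Mul(Pow(2, Rational(1, 2)), Pow(495, Rational(1, 2))), -1)) = Mul(-1686315, Pow(Mul(Pow(2, Rational(1, 2)), Mul(3, Pow(55, Rational(1, 2)))), -1)) = Mul(-1686315, Pow(Mul(3, Pow(110, Rational(1, 2))), -1)) = Mul(-1686315, Mul(Rational(1, 330), Pow(110, Rational(1, 2)))) = Mul(Rational(-112421, 22), Pow(110, Rational(1, 2)))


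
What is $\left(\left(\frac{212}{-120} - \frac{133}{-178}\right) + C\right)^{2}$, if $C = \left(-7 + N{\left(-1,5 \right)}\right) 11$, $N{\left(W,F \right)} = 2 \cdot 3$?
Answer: $\frac{257474116}{1782225} \approx 144.47$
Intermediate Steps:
$N{\left(W,F \right)} = 6$
$C = -11$ ($C = \left(-7 + 6\right) 11 = \left(-1\right) 11 = -11$)
$\left(\left(\frac{212}{-120} - \frac{133}{-178}\right) + C\right)^{2} = \left(\left(\frac{212}{-120} - \frac{133}{-178}\right) - 11\right)^{2} = \left(\left(212 \left(- \frac{1}{120}\right) - - \frac{133}{178}\right) - 11\right)^{2} = \left(\left(- \frac{53}{30} + \frac{133}{178}\right) - 11\right)^{2} = \left(- \frac{1361}{1335} - 11\right)^{2} = \left(- \frac{16046}{1335}\right)^{2} = \frac{257474116}{1782225}$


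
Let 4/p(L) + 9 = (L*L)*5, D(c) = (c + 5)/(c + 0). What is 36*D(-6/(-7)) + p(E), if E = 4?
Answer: 17470/71 ≈ 246.06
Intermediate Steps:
D(c) = (5 + c)/c
p(L) = 4/(-9 + 5*L**2) (p(L) = 4/(-9 + (L*L)*5) = 4/(-9 + L**2*5) = 4/(-9 + 5*L**2))
36*D(-6/(-7)) + p(E) = 36*((5 - 6/(-7))/((-6/(-7)))) + 4/(-9 + 5*4**2) = 36*((5 - 6*(-1/7))/((-6*(-1/7)))) + 4/(-9 + 5*16) = 36*((5 + 6/7)/(6/7)) + 4/(-9 + 80) = 36*((7/6)*(41/7)) + 4/71 = 36*(41/6) + 4*(1/71) = 246 + 4/71 = 17470/71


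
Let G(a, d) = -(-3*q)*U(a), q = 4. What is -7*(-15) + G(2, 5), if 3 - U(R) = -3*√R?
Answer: 141 + 36*√2 ≈ 191.91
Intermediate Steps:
U(R) = 3 + 3*√R (U(R) = 3 - (-3)*√R = 3 + 3*√R)
G(a, d) = 36 + 36*√a (G(a, d) = -(-3*4)*(3 + 3*√a) = -(-12)*(3 + 3*√a) = -(-36 - 36*√a) = 36 + 36*√a)
-7*(-15) + G(2, 5) = -7*(-15) + (36 + 36*√2) = 105 + (36 + 36*√2) = 141 + 36*√2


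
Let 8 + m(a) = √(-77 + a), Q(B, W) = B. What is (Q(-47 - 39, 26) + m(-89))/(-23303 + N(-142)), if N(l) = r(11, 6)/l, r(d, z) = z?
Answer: 3337/827258 - 71*I*√166/1654516 ≈ 0.0040338 - 0.00055289*I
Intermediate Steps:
m(a) = -8 + √(-77 + a)
N(l) = 6/l
(Q(-47 - 39, 26) + m(-89))/(-23303 + N(-142)) = ((-47 - 39) + (-8 + √(-77 - 89)))/(-23303 + 6/(-142)) = (-86 + (-8 + √(-166)))/(-23303 + 6*(-1/142)) = (-86 + (-8 + I*√166))/(-23303 - 3/71) = (-94 + I*√166)/(-1654516/71) = (-94 + I*√166)*(-71/1654516) = 3337/827258 - 71*I*√166/1654516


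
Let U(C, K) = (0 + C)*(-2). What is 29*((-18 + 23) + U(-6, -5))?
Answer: 493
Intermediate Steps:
U(C, K) = -2*C (U(C, K) = C*(-2) = -2*C)
29*((-18 + 23) + U(-6, -5)) = 29*((-18 + 23) - 2*(-6)) = 29*(5 + 12) = 29*17 = 493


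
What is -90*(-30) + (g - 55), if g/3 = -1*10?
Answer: 2615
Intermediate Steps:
g = -30 (g = 3*(-1*10) = 3*(-10) = -30)
-90*(-30) + (g - 55) = -90*(-30) + (-30 - 55) = 2700 - 85 = 2615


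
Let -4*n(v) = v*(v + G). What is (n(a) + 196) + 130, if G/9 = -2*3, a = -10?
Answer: 166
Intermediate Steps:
G = -54 (G = 9*(-2*3) = 9*(-6) = -54)
n(v) = -v*(-54 + v)/4 (n(v) = -v*(v - 54)/4 = -v*(-54 + v)/4)
(n(a) + 196) + 130 = ((1/4)*(-10)*(54 - 1*(-10)) + 196) + 130 = ((1/4)*(-10)*(54 + 10) + 196) + 130 = ((1/4)*(-10)*64 + 196) + 130 = (-160 + 196) + 130 = 36 + 130 = 166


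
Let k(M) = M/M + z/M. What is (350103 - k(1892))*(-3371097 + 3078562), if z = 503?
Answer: -193772984429335/1892 ≈ -1.0242e+11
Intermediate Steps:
k(M) = 1 + 503/M (k(M) = M/M + 503/M = 1 + 503/M)
(350103 - k(1892))*(-3371097 + 3078562) = (350103 - (503 + 1892)/1892)*(-3371097 + 3078562) = (350103 - 2395/1892)*(-292535) = (662392481/1892)*(-292535) = -193772984429335/1892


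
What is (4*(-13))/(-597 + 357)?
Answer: 13/60 ≈ 0.21667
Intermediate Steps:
(4*(-13))/(-597 + 357) = -52/(-240) = -1/240*(-52) = 13/60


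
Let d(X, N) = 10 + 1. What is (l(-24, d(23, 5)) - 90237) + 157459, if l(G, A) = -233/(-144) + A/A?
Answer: 9680345/144 ≈ 67225.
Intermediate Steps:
d(X, N) = 11
l(G, A) = 377/144 (l(G, A) = -233*(-1/144) + 1 = 233/144 + 1 = 377/144)
(l(-24, d(23, 5)) - 90237) + 157459 = (377/144 - 90237) + 157459 = -12993751/144 + 157459 = 9680345/144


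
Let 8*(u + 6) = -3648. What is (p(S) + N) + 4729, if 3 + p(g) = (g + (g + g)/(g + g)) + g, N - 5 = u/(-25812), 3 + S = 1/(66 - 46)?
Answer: 50829398/10755 ≈ 4726.1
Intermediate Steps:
u = -462 (u = -6 + (⅛)*(-3648) = -6 - 456 = -462)
S = -59/20 (S = -3 + 1/(66 - 46) = -3 + 1/20 = -59/20 ≈ -2.9500)
N = 21587/4302 (N = 5 - 462/(-25812) = 5 - 462*(-1/25812) = 5 + 77/4302 = 21587/4302 ≈ 5.0179)
p(g) = -2 + 2*g (p(g) = -3 + ((g + (g + g)/(g + g)) + g) = -3 + ((g + (2*g)/((2*g))) + g) = -3 + ((g + (2*g)*(1/(2*g))) + g) = -3 + ((g + 1) + g) = -3 + ((1 + g) + g) = -3 + (1 + 2*g) = -2 + 2*g)
(p(S) + N) + 4729 = ((-2 + 2*(-59/20)) + 21587/4302) + 4729 = ((-2 - 59/10) + 21587/4302) + 4729 = (-79/10 + 21587/4302) + 4729 = -30997/10755 + 4729 = 50829398/10755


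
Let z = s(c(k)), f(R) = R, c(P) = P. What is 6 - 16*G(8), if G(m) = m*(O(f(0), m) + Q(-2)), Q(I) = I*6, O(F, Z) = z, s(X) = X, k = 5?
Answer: 902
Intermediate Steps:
z = 5
O(F, Z) = 5
Q(I) = 6*I
G(m) = -7*m (G(m) = m*(5 + 6*(-2)) = m*(5 - 12) = m*(-7) = -7*m)
6 - 16*G(8) = 6 - (-112)*8 = 6 - 16*(-56) = 6 + 896 = 902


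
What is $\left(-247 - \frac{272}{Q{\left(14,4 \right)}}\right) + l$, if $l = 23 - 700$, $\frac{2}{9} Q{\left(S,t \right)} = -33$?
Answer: $- \frac{273884}{297} \approx -922.17$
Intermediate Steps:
$Q{\left(S,t \right)} = - \frac{297}{2}$ ($Q{\left(S,t \right)} = \frac{9}{2} \left(-33\right) = - \frac{297}{2}$)
$l = -677$ ($l = 23 - 700 = -677$)
$\left(-247 - \frac{272}{Q{\left(14,4 \right)}}\right) + l = \left(-247 - \frac{272}{- \frac{297}{2}}\right) - 677 = \left(-247 - - \frac{544}{297}\right) - 677 = \left(-247 + \frac{544}{297}\right) - 677 = - \frac{72815}{297} - 677 = - \frac{273884}{297}$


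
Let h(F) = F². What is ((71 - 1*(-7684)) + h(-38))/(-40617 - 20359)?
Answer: -9199/60976 ≈ -0.15086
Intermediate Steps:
((71 - 1*(-7684)) + h(-38))/(-40617 - 20359) = ((71 - 1*(-7684)) + (-38)²)/(-40617 - 20359) = ((71 + 7684) + 1444)/(-60976) = (7755 + 1444)*(-1/60976) = 9199*(-1/60976) = -9199/60976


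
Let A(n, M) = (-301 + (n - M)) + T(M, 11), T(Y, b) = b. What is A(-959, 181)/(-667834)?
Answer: 715/333917 ≈ 0.0021413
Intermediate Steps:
A(n, M) = -290 + n - M (A(n, M) = (-301 + (n - M)) + 11 = (-301 + n - M) + 11 = -290 + n - M)
A(-959, 181)/(-667834) = (-290 - 959 - 1*181)/(-667834) = (-290 - 959 - 181)*(-1/667834) = -1430*(-1/667834) = 715/333917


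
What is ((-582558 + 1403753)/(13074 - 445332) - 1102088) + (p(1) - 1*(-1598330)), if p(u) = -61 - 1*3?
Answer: 214476088729/432258 ≈ 4.9618e+5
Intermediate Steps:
p(u) = -64 (p(u) = -61 - 3 = -64)
((-582558 + 1403753)/(13074 - 445332) - 1102088) + (p(1) - 1*(-1598330)) = ((-582558 + 1403753)/(13074 - 445332) - 1102088) + (-64 - 1*(-1598330)) = (821195/(-432258) - 1102088) + (-64 + 1598330) = (821195*(-1/432258) - 1102088) + 1598266 = (-821195/432258 - 1102088) + 1598266 = -476387175899/432258 + 1598266 = 214476088729/432258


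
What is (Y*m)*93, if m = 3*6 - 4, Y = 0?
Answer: 0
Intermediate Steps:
m = 14 (m = 18 - 4 = 14)
(Y*m)*93 = (0*14)*93 = 0*93 = 0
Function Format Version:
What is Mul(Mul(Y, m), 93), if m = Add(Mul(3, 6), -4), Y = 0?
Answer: 0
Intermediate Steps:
m = 14 (m = Add(18, -4) = 14)
Mul(Mul(Y, m), 93) = Mul(Mul(0, 14), 93) = Mul(0, 93) = 0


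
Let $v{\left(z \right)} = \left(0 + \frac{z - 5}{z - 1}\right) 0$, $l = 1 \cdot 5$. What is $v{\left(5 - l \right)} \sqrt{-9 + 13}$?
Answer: $0$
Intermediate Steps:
$l = 5$
$v{\left(z \right)} = 0$ ($v{\left(z \right)} = \left(0 + \frac{-5 + z}{-1 + z}\right) 0 = \frac{-5 + z}{-1 + z} 0 = 0$)
$v{\left(5 - l \right)} \sqrt{-9 + 13} = 0 \sqrt{-9 + 13} = 0 \sqrt{4} = 0 \cdot 2 = 0$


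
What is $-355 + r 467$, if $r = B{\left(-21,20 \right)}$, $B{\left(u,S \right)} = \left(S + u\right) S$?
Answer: $-9695$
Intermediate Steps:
$B{\left(u,S \right)} = S \left(S + u\right)$
$r = -20$ ($r = 20 \left(20 - 21\right) = 20 \left(-1\right) = -20$)
$-355 + r 467 = -355 - 9340 = -9695$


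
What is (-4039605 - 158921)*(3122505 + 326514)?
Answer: -14480795945994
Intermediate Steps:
(-4039605 - 158921)*(3122505 + 326514) = -4198526*3449019 = -14480795945994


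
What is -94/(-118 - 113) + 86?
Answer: 19960/231 ≈ 86.407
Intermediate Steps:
-94/(-118 - 113) + 86 = -94/(-231) + 86 = -1/231*(-94) + 86 = 94/231 + 86 = 19960/231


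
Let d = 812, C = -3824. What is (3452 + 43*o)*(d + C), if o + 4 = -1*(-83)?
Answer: -20629188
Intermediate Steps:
o = 79 (o = -4 - 1*(-83) = -4 + 83 = 79)
(3452 + 43*o)*(d + C) = (3452 + 43*79)*(812 - 3824) = (3452 + 3397)*(-3012) = 6849*(-3012) = -20629188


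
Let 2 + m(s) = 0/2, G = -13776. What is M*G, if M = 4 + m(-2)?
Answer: -27552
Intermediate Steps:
m(s) = -2 (m(s) = -2 + 0/2 = -2 + 0*(½) = -2 + 0 = -2)
M = 2 (M = 4 - 2 = 2)
M*G = 2*(-13776) = -27552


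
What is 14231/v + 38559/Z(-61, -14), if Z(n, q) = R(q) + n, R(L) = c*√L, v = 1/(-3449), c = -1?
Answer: (-49082719*√14 + 2994084418*I)/(√14 - 61*I) ≈ -4.9083e+7 + 38.627*I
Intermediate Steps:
v = -1/3449 ≈ -0.00028994
R(L) = -√L
Z(n, q) = n - √q (Z(n, q) = -√q + n = n - √q)
14231/v + 38559/Z(-61, -14) = 14231/(-1/3449) + 38559/(-61 - √(-14)) = 14231*(-3449) + 38559/(-61 - I*√14) = -49082719 + 38559/(-61 - I*√14)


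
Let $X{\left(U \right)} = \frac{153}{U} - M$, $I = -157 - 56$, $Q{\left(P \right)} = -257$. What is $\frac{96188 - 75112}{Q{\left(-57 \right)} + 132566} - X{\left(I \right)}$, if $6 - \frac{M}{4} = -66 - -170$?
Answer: $- \frac{3674179933}{9393939} \approx -391.12$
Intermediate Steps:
$M = -392$ ($M = 24 - 4 \left(-66 - -170\right) = 24 - 4 \left(-66 + 170\right) = 24 - 416 = -392$)
$I = -213$ ($I = -157 - 56 = -213$)
$X{\left(U \right)} = 392 + \frac{153}{U}$ ($X{\left(U \right)} = \frac{153}{U} - -392 = \frac{153}{U} + 392 = 392 + \frac{153}{U}$)
$\frac{96188 - 75112}{Q{\left(-57 \right)} + 132566} - X{\left(I \right)} = \frac{96188 - 75112}{-257 + 132566} - \left(392 + \frac{153}{-213}\right) = \frac{21076}{132309} - \left(392 + 153 \left(- \frac{1}{213}\right)\right) = 21076 \cdot \frac{1}{132309} - \left(392 - \frac{51}{71}\right) = \frac{21076}{132309} - \frac{27781}{71} = - \frac{3674179933}{9393939}$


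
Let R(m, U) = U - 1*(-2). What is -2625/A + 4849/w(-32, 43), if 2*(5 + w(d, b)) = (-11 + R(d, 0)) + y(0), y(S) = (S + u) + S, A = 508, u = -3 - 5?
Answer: -4997459/13716 ≈ -364.35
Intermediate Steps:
u = -8
R(m, U) = 2 + U (R(m, U) = U + 2 = 2 + U)
y(S) = -8 + 2*S (y(S) = (S - 8) + S = (-8 + S) + S = -8 + 2*S)
w(d, b) = -27/2 (w(d, b) = -5 + ((-11 + (2 + 0)) + (-8 + 2*0))/2 = -5 + ((-11 + 2) + (-8 + 0))/2 = -5 + (-9 - 8)/2 = -5 + (½)*(-17) = -5 - 17/2 = -27/2)
-2625/A + 4849/w(-32, 43) = -2625/508 + 4849/(-27/2) = -2625*1/508 + 4849*(-2/27) = -2625/508 - 9698/27 = -4997459/13716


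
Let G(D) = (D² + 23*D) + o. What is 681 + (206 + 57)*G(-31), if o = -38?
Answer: 55911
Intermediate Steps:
G(D) = -38 + D² + 23*D (G(D) = (D² + 23*D) - 38 = -38 + D² + 23*D)
681 + (206 + 57)*G(-31) = 681 + (206 + 57)*(-38 + (-31)² + 23*(-31)) = 681 + 263*(-38 + 961 - 713) = 681 + 263*210 = 681 + 55230 = 55911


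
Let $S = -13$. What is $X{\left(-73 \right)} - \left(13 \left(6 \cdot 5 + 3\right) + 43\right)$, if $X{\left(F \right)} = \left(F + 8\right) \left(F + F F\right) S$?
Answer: $4440848$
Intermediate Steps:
$X{\left(F \right)} = - 13 \left(8 + F\right) \left(F + F^{2}\right)$ ($X{\left(F \right)} = \left(F + 8\right) \left(F + F F\right) \left(-13\right) = \left(8 + F\right) \left(F + F^{2}\right) \left(-13\right) = - 13 \left(8 + F\right) \left(F + F^{2}\right)$)
$X{\left(-73 \right)} - \left(13 \left(6 \cdot 5 + 3\right) + 43\right) = \left(-13\right) \left(-73\right) \left(8 + \left(-73\right)^{2} + 9 \left(-73\right)\right) - \left(13 \left(6 \cdot 5 + 3\right) + 43\right) = \left(-13\right) \left(-73\right) \left(8 + 5329 - 657\right) - \left(13 \left(30 + 3\right) + 43\right) = \left(-13\right) \left(-73\right) 4680 - \left(13 \cdot 33 + 43\right) = 4441320 - \left(429 + 43\right) = 4441320 - 472 = 4440848$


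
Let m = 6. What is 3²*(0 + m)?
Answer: 54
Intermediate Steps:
3²*(0 + m) = 3²*(0 + 6) = 9*6 = 54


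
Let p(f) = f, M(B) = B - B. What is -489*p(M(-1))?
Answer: 0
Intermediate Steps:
M(B) = 0
-489*p(M(-1)) = -489*0 = 0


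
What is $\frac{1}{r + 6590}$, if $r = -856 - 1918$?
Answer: $\frac{1}{3816} \approx 0.00026205$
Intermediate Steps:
$r = -2774$
$\frac{1}{r + 6590} = \frac{1}{-2774 + 6590} = \frac{1}{3816}$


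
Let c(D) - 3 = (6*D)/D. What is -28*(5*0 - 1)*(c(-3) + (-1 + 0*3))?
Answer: 224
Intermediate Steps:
c(D) = 9 (c(D) = 3 + (6*D)/D = 3 + 6 = 9)
-28*(5*0 - 1)*(c(-3) + (-1 + 0*3)) = -28*(5*0 - 1)*(9 + (-1 + 0*3)) = -28*(0 - 1)*(9 + (-1 + 0)) = -(-28)*(9 - 1) = -(-28)*8 = -28*(-8) = 224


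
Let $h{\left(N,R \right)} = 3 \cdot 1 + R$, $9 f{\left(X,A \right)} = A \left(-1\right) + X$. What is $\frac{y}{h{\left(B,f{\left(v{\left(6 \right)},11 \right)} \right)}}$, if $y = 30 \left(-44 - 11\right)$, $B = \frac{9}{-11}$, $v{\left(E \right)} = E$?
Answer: $-675$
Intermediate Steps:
$f{\left(X,A \right)} = - \frac{A}{9} + \frac{X}{9}$ ($f{\left(X,A \right)} = \frac{A \left(-1\right) + X}{9} = \frac{- A + X}{9} = \frac{X - A}{9} = - \frac{A}{9} + \frac{X}{9}$)
$B = - \frac{9}{11}$ ($B = 9 \left(- \frac{1}{11}\right) = - \frac{9}{11} \approx -0.81818$)
$h{\left(N,R \right)} = 3 + R$
$y = -1650$ ($y = 30 \left(-55\right) = -1650$)
$\frac{y}{h{\left(B,f{\left(v{\left(6 \right)},11 \right)} \right)}} = - \frac{1650}{3 + \left(\left(- \frac{1}{9}\right) 11 + \frac{1}{9} \cdot 6\right)} = - \frac{1650}{3 + \left(- \frac{11}{9} + \frac{2}{3}\right)} = - \frac{1650}{3 - \frac{5}{9}} = - \frac{1650}{\frac{22}{9}} = \left(-1650\right) \frac{9}{22} = -675$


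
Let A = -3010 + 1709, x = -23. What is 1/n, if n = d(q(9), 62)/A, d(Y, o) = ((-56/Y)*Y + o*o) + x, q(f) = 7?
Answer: -1301/3765 ≈ -0.34555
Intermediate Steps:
d(Y, o) = -79 + o² (d(Y, o) = ((-56/Y)*Y + o*o) - 23 = (-56 + o²) - 23 = -79 + o²)
A = -1301
n = -3765/1301 (n = (-79 + 62²)/(-1301) = (-79 + 3844)*(-1/1301) = 3765*(-1/1301) = -3765/1301 ≈ -2.8939)
1/n = 1/(-3765/1301) = -1301/3765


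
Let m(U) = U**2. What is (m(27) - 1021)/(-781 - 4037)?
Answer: 2/33 ≈ 0.060606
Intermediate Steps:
(m(27) - 1021)/(-781 - 4037) = (27**2 - 1021)/(-781 - 4037) = (729 - 1021)/(-4818) = -292*(-1/4818) = 2/33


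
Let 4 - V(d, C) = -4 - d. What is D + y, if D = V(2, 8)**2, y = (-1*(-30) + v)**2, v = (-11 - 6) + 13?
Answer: 776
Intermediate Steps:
V(d, C) = 8 + d (V(d, C) = 4 - (-4 - d) = 4 + (4 + d) = 8 + d)
v = -4 (v = -17 + 13 = -4)
y = 676 (y = (-1*(-30) - 4)**2 = (30 - 4)**2 = 26**2 = 676)
D = 100 (D = (8 + 2)**2 = 10**2 = 100)
D + y = 100 + 676 = 776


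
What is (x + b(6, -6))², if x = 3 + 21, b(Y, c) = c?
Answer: 324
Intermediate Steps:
x = 24
(x + b(6, -6))² = (24 - 6)² = 18² = 324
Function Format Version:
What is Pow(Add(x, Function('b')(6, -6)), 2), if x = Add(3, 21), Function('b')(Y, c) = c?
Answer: 324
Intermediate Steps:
x = 24
Pow(Add(x, Function('b')(6, -6)), 2) = Pow(Add(24, -6), 2) = Pow(18, 2) = 324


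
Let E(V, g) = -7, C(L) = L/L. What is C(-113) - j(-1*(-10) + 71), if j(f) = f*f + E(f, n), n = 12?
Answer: -6553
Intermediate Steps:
C(L) = 1
j(f) = -7 + f**2 (j(f) = f*f - 7 = f**2 - 7 = -7 + f**2)
C(-113) - j(-1*(-10) + 71) = 1 - (-7 + (-1*(-10) + 71)**2) = 1 - (-7 + (10 + 71)**2) = 1 - (-7 + 81**2) = 1 - (-7 + 6561) = 1 - 1*6554 = 1 - 6554 = -6553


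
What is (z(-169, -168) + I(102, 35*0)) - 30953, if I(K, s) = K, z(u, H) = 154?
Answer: -30697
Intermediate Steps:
(z(-169, -168) + I(102, 35*0)) - 30953 = (154 + 102) - 30953 = 256 - 30953 = -30697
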